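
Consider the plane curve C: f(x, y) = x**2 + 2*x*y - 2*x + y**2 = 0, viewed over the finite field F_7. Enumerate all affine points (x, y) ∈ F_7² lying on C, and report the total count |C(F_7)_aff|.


Affine F_7-points: {(0, 0), (1, 2), (1, 3), (2, 0), (2, 3), (4, 2), (4, 4)}; count = 7.

For each of the 49 pairs (x, y) ∈ F_7², evaluate f(x, y) mod 7. Record the zeros.
  x = 0: [0↦0, 1↦1, 2↦4, 3↦2, 4↦2, 5↦4, 6↦1]  zeros at y ∈ {0}
  x = 1: [0↦6, 1↦2, 2↦0, 3↦0, 4↦2, 5↦6, 6↦5]  zeros at y ∈ {2, 3}
  x = 2: [0↦0, 1↦5, 2↦5, 3↦0, 4↦4, 5↦3, 6↦4]  zeros at y ∈ {0, 3}
  x = 3: [0↦3, 1↦3, 2↦5, 3↦2, 4↦1, 5↦2, 6↦5]  zeros at y ∈ ∅
  x = 4: [0↦1, 1↦3, 2↦0, 3↦6, 4↦0, 5↦3, 6↦1]  zeros at y ∈ {2, 4}
  x = 5: [0↦1, 1↦5, 2↦4, 3↦5, 4↦1, 5↦6, 6↦6]  zeros at y ∈ ∅
  x = 6: [0↦3, 1↦2, 2↦3, 3↦6, 4↦4, 5↦4, 6↦6]  zeros at y ∈ ∅
Collecting zeros: affine points = {(0, 0), (1, 2), (1, 3), (2, 0), (2, 3), (4, 2), (4, 4)}.
Total count |C(F_7)_aff| = 7.


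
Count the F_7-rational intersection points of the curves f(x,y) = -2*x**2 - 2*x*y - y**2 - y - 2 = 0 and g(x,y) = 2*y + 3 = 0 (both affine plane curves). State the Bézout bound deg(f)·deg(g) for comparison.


Common zeros: {(1, 2), (4, 2)}; count = 2; Bézout bound = 2.

deg(f) = 2, deg(g) = 1, so Bézout bound = 2.
Scan x ∈ F_7. For each x, list the y ∈ F_7 with f(x, y) ≡ 0 and those with g(x, y) ≡ 0 (mod 7); the common zeros in that column are the intersection.
  x = 0: f ≡ 0 at y ∈ {3}; g ≡ 0 at y ∈ {2}; common: ∅.
  x = 1: f ≡ 0 at y ∈ {2}; g ≡ 0 at y ∈ {2}; common: {2}.
  x = 2: f ≡ 0 at y ∈ ∅; g ≡ 0 at y ∈ {2}; common: ∅.
  x = 3: f ≡ 0 at y ∈ {1, 6}; g ≡ 0 at y ∈ {2}; common: ∅.
  x = 4: f ≡ 0 at y ∈ {2, 3}; g ≡ 0 at y ∈ {2}; common: {2}.
  x = 5: f ≡ 0 at y ∈ {4, 6}; g ≡ 0 at y ∈ {2}; common: ∅.
  x = 6: f ≡ 0 at y ∈ ∅; g ≡ 0 at y ∈ {2}; common: ∅.
Collecting: common zeros = {(1, 2), (4, 2)}, so the count is 2.
Comparison with the Bézout bound: 2 ≤ 2 = deg(f)·deg(g), as expected for curves with no common component (the bound is attained).


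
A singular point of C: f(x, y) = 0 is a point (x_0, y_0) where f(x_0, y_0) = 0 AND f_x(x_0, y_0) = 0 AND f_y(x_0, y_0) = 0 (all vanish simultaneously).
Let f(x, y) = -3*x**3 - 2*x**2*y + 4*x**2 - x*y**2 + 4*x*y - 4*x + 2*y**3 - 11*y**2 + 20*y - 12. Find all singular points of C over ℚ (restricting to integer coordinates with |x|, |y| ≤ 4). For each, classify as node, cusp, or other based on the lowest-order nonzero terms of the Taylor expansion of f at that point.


Singular points: {(0, 2)}; classification: cusp.

Compute partial derivatives:
  f_x = -9*x**2 - 4*x*y + 8*x - y**2 + 4*y - 4.
  f_y = -2*x**2 - 2*x*y + 4*x + 6*y**2 - 22*y + 20.
Scan x_0 ∈ {−4, ..., 4}. For each x_0, f_y(x_0, y) is a polynomial in y; find its integer roots y ∈ {−4, ..., 4}, then test f_x and f at those candidates.
  x = -4: f_y(-4, y) = 6*y**2 - 14*y - 28; no integer root y with |y| ≤ 4.
  x = -3: f_y(-3, y) = 6*y**2 - 16*y - 10; no integer root y with |y| ≤ 4.
  x = -2: f_y(-2, y) = 6*y**2 - 18*y + 4; no integer root y with |y| ≤ 4.
  x = -1: f_y(-1, y) = 6*y**2 - 20*y + 14; vanishes at y ∈ {1}. (-1, 1): f_x = -14 ≠ 0.
  x = 0: f_y(0, y) = 6*y**2 - 22*y + 20; vanishes at y ∈ {2}. (0, 2): f_x = 0, f = 0 — SINGULAR.
  x = 1: f_y(1, y) = 6*y**2 - 24*y + 22; no integer root y with |y| ≤ 4.
  x = 2: f_y(2, y) = 6*y**2 - 26*y + 20; vanishes at y ∈ {1}. (2, 1): f_x = -29 ≠ 0.
  x = 3: f_y(3, y) = 6*y**2 - 28*y + 14; no integer root y with |y| ≤ 4.
  x = 4: f_y(4, y) = 6*y**2 - 30*y + 4; no integer root y with |y| ≤ 4.
Only singular point on the grid: (0, 2).
Classify: substitute x = 0 + u, y = 2 + v and expand: f = -3*u**3 - 2*u**2*v - u*v**2 + 2*v**3 + v**2.
No constant or linear terms (consistent with a singular point). Quadratic part: v**2. Cubic part: -3*u**3 - 2*u**2*v - u*v**2 + 2*v**3.
The quadratic part v**2 is a perfect square, so there is a single (double) tangent line v = 0, i.e. y = 2. Restricting the cubic part to that line (v = 0) leaves -3*u**3 ≠ 0, so f is not divisible by v and the branch is v² ≈ 3*u**3 to lowest order — this is a cusp.
Classification: cusp.


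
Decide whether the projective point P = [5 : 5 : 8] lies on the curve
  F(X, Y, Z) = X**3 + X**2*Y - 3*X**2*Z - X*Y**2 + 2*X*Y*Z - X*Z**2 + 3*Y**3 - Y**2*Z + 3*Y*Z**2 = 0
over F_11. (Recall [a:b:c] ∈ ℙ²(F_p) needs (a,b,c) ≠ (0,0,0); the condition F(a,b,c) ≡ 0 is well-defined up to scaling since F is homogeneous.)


F(5,5,8) ≡ 3 (mod 11); P is NOT on the curve.

Evaluate F(5, 5, 8) term-by-term (mod 11).
  X**3 ↦ 1·125·1·1 = 125
  X**2*Y ↦ 1·25·5·1 = 125
  -3*X**2*Z ↦ -3·25·1·8 = -600
  -X*Y**2 ↦ -1·5·25·1 = -125
  2*X*Y*Z ↦ 2·5·5·8 = 400
  -X*Z**2 ↦ -1·5·1·64 = -320
  3*Y**3 ↦ 3·1·125·1 = 375
  -Y**2*Z ↦ -1·1·25·8 = -200
  3*Y*Z**2 ↦ 3·1·5·64 = 960
Sum: F(5, 5, 8) = (125) + (125) + (-600) + (-125) + (400) + (-320) + (375) + (-200) + (960) = 740.
Reducing mod 11: 740 ≡ 3 (mod 11).
Since F(a, b, c) ≡ 3 ≠ 0 (mod 11), P does NOT lie on the curve.


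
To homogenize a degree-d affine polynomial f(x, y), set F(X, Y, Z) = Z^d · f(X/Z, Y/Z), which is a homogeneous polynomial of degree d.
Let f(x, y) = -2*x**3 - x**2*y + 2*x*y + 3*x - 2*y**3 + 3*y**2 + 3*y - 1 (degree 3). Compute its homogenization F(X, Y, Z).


F(X, Y, Z) = -2*X**3 - X**2*Y + 2*X*Y*Z + 3*X*Z**2 - 2*Y**3 + 3*Y**2*Z + 3*Y*Z**2 - Z**3

deg(f) = 3.
Substitute x = X/Z, y = Y/Z into f, then multiply by Z^3.
  monomial -2·x^3·y^0 ↦ -2·X^3·Y^0·Z^0.
  monomial -1·x^2·y^1 ↦ -1·X^2·Y^1·Z^0.
  monomial 2·x^1·y^1 ↦ 2·X^1·Y^1·Z^1.
  monomial 3·x^1·y^0 ↦ 3·X^1·Y^0·Z^2.
  monomial -2·x^0·y^3 ↦ -2·X^0·Y^3·Z^0.
  monomial 3·x^0·y^2 ↦ 3·X^0·Y^2·Z^1.
  monomial 3·x^0·y^1 ↦ 3·X^0·Y^1·Z^2.
  monomial -1·x^0·y^0 ↦ -1·X^0·Y^0·Z^3.
Collecting: F(X, Y, Z) = -2*X**3 - X**2*Y + 2*X*Y*Z + 3*X*Z**2 - 2*Y**3 + 3*Y**2*Z + 3*Y*Z**2 - Z**3.


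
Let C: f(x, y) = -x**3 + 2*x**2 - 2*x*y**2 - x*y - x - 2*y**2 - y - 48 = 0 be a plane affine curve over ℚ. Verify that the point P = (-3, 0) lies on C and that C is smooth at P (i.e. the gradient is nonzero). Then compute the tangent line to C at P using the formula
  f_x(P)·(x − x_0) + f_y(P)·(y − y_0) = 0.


Tangent line at P: -40*x + 2*y - 120 = 0.

Step 1: f(-3, 0) = 0, so P lies on C.
Step 2: partial derivatives
  f_x(x, y) = -3*x**2 + 4*x - 2*y**2 - y - 1, f_y(x, y) = -4*x*y - x - 4*y - 1.
  f_x(P) = -40, f_y(P) = 2 (gradient nonzero, so P is smooth).
Step 3: tangent line at P: -40·(x − -3) + 2·(y − 0) = 0.
Expanding: -40*x + 2*y - 120 = 0.


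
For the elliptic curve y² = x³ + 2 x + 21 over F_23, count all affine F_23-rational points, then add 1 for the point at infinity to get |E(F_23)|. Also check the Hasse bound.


Affine points = {(1, 1), (1, 22), (3, 10), (3, 13), (4, 1), (4, 22), (5, 8), (5, 15), (9, 3), (9, 20), (10, 11), (10, 12), (12, 5), (12, 18), (13, 6), (13, 17), (16, 3), (16, 20), (17, 0), (18, 1), (18, 22), (19, 8), (19, 15), (21, 3), (21, 20), (22, 8), (22, 15)}; affine count = 27; |E(F_23)| = 28.

Discriminant check: Δ ∝ 4a³ + 27b² = 4·2³ + 27·21² = 4·8 + 27·441 ≡ 2 (mod 23). Nonzero ⇒ E is nonsingular.
For each x ∈ F_23, compute rhs = x³ + 2·x + 21 mod 23, then count y ∈ F_23 with y² ≡ rhs.
  x = 0: rhs = 21, matching y values: none (0 points).
  x = 1: rhs = 1, matching y values: 1, 22 (2 points).
  x = 2: rhs = 10, matching y values: none (0 points).
  x = 3: rhs = 8, matching y values: 10, 13 (2 points).
  x = 4: rhs = 1, matching y values: 1, 22 (2 points).
  x = 5: rhs = 18, matching y values: 8, 15 (2 points).
  x = 6: rhs = 19, matching y values: none (0 points).
  x = 7: rhs = 10, matching y values: none (0 points).
  x = 8: rhs = 20, matching y values: none (0 points).
  x = 9: rhs = 9, matching y values: 3, 20 (2 points).
  x = 10: rhs = 6, matching y values: 11, 12 (2 points).
  x = 11: rhs = 17, matching y values: none (0 points).
  x = 12: rhs = 2, matching y values: 5, 18 (2 points).
  x = 13: rhs = 13, matching y values: 6, 17 (2 points).
  x = 14: rhs = 10, matching y values: none (0 points).
  x = 15: rhs = 22, matching y values: none (0 points).
  x = 16: rhs = 9, matching y values: 3, 20 (2 points).
  x = 17: rhs = 0, matching y values: 0 (1 points).
  x = 18: rhs = 1, matching y values: 1, 22 (2 points).
  x = 19: rhs = 18, matching y values: 8, 15 (2 points).
  x = 20: rhs = 11, matching y values: none (0 points).
  x = 21: rhs = 9, matching y values: 3, 20 (2 points).
  x = 22: rhs = 18, matching y values: 8, 15 (2 points).
Total affine count: 27.
Full point count |E(F_23)| = 27 + 1 = 28.
Hasse bound: |28 − (23+1)| = |4| = 4 ≤ 2√23 ≈ 9.5917 ✓.


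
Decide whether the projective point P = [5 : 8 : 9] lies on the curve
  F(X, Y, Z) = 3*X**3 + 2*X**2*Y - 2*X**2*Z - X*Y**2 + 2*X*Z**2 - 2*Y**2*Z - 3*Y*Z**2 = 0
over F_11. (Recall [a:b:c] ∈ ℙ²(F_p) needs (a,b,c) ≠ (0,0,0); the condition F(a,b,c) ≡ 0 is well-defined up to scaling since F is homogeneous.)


F(5,8,9) ≡ 7 (mod 11); P is NOT on the curve.

Evaluate F(5, 8, 9) term-by-term (mod 11).
  3*X**3 ↦ 3·125·1·1 = 375
  2*X**2*Y ↦ 2·25·8·1 = 400
  -2*X**2*Z ↦ -2·25·1·9 = -450
  -X*Y**2 ↦ -1·5·64·1 = -320
  2*X*Z**2 ↦ 2·5·1·81 = 810
  -2*Y**2*Z ↦ -2·1·64·9 = -1152
  -3*Y*Z**2 ↦ -3·1·8·81 = -1944
Sum: F(5, 8, 9) = (375) + (400) + (-450) + (-320) + (810) + (-1152) + (-1944) = -2281.
Reducing mod 11: -2281 ≡ 7 (mod 11).
Since F(a, b, c) ≡ 7 ≠ 0 (mod 11), P does NOT lie on the curve.


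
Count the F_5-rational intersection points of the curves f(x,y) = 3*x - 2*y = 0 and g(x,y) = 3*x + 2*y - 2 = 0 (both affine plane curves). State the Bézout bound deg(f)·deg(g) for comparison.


Common zeros: {(2, 3)}; count = 1; Bézout bound = 1.

deg(f) = 1, deg(g) = 1, so Bézout bound = 1.
Scan x ∈ F_5. For each x, list the y ∈ F_5 with f(x, y) ≡ 0 and those with g(x, y) ≡ 0 (mod 5); the common zeros in that column are the intersection.
  x = 0: f ≡ 0 at y ∈ {0}; g ≡ 0 at y ∈ {1}; common: ∅.
  x = 1: f ≡ 0 at y ∈ {4}; g ≡ 0 at y ∈ {2}; common: ∅.
  x = 2: f ≡ 0 at y ∈ {3}; g ≡ 0 at y ∈ {3}; common: {3}.
  x = 3: f ≡ 0 at y ∈ {2}; g ≡ 0 at y ∈ {4}; common: ∅.
  x = 4: f ≡ 0 at y ∈ {1}; g ≡ 0 at y ∈ {0}; common: ∅.
Collecting: common zeros = {(2, 3)}, so the count is 1.
Comparison with the Bézout bound: 1 ≤ 1 = deg(f)·deg(g), as expected for curves with no common component (the bound is attained).


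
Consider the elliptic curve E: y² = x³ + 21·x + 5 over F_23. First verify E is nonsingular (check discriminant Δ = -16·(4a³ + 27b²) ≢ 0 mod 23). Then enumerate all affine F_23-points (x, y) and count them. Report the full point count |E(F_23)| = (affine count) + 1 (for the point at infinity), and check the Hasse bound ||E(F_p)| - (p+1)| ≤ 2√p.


Affine points = {(1, 2), (1, 21), (2, 3), (2, 20), (3, 7), (3, 16), (6, 5), (6, 18), (7, 9), (7, 14), (8, 8), (8, 15), (9, 7), (9, 16), (11, 7), (11, 16), (17, 10), (17, 13), (19, 8), (19, 15), (21, 1), (21, 22), (22, 11), (22, 12)}; affine count = 24; |E(F_23)| = 25.

Discriminant check: Δ ∝ 4a³ + 27b² = 4·21³ + 27·5² = 4·9261 + 27·25 ≡ 22 (mod 23). Nonzero ⇒ E is nonsingular.
For each x ∈ F_23, compute rhs = x³ + 21·x + 5 mod 23, then count y ∈ F_23 with y² ≡ rhs.
  x = 0: rhs = 5, matching y values: none (0 points).
  x = 1: rhs = 4, matching y values: 2, 21 (2 points).
  x = 2: rhs = 9, matching y values: 3, 20 (2 points).
  x = 3: rhs = 3, matching y values: 7, 16 (2 points).
  x = 4: rhs = 15, matching y values: none (0 points).
  x = 5: rhs = 5, matching y values: none (0 points).
  x = 6: rhs = 2, matching y values: 5, 18 (2 points).
  x = 7: rhs = 12, matching y values: 9, 14 (2 points).
  x = 8: rhs = 18, matching y values: 8, 15 (2 points).
  x = 9: rhs = 3, matching y values: 7, 16 (2 points).
  x = 10: rhs = 19, matching y values: none (0 points).
  x = 11: rhs = 3, matching y values: 7, 16 (2 points).
  x = 12: rhs = 7, matching y values: none (0 points).
  x = 13: rhs = 14, matching y values: none (0 points).
  x = 14: rhs = 7, matching y values: none (0 points).
  x = 15: rhs = 15, matching y values: none (0 points).
  x = 16: rhs = 21, matching y values: none (0 points).
  x = 17: rhs = 8, matching y values: 10, 13 (2 points).
  x = 18: rhs = 5, matching y values: none (0 points).
  x = 19: rhs = 18, matching y values: 8, 15 (2 points).
  x = 20: rhs = 7, matching y values: none (0 points).
  x = 21: rhs = 1, matching y values: 1, 22 (2 points).
  x = 22: rhs = 6, matching y values: 11, 12 (2 points).
Total affine count: 24.
Full point count |E(F_23)| = 24 + 1 = 25.
Hasse bound: |25 − (23+1)| = |1| = 1 ≤ 2√23 ≈ 9.5917 ✓.


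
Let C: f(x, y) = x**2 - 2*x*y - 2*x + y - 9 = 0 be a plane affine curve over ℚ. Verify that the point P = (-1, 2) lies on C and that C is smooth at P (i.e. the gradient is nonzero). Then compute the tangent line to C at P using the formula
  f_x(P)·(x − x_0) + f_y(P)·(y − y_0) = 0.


Tangent line at P: -8*x + 3*y - 14 = 0.

Step 1: f(-1, 2) = 0, so P lies on C.
Step 2: partial derivatives
  f_x(x, y) = 2*x - 2*y - 2, f_y(x, y) = 1 - 2*x.
  f_x(P) = -8, f_y(P) = 3 (gradient nonzero, so P is smooth).
Step 3: tangent line at P: -8·(x − -1) + 3·(y − 2) = 0.
Expanding: -8*x + 3*y - 14 = 0.


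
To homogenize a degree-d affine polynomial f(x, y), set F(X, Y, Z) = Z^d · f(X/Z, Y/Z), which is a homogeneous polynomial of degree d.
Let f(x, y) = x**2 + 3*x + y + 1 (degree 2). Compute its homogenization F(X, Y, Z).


F(X, Y, Z) = X**2 + 3*X*Z + Y*Z + Z**2

deg(f) = 2.
Substitute x = X/Z, y = Y/Z into f, then multiply by Z^2.
  monomial 1·x^2·y^0 ↦ 1·X^2·Y^0·Z^0.
  monomial 3·x^1·y^0 ↦ 3·X^1·Y^0·Z^1.
  monomial 1·x^0·y^1 ↦ 1·X^0·Y^1·Z^1.
  monomial 1·x^0·y^0 ↦ 1·X^0·Y^0·Z^2.
Collecting: F(X, Y, Z) = X**2 + 3*X*Z + Y*Z + Z**2.


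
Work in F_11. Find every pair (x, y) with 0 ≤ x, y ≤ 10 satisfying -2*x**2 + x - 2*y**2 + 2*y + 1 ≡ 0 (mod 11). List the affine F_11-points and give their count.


Affine F_11-points: {(0, 3), (0, 9), (1, 0), (1, 1), (5, 0), (5, 1), (6, 3), (6, 9), (8, 4), (8, 8), (9, 4), (9, 8)}; count = 12.

For each of the 121 pairs (x, y) ∈ F_11², evaluate f(x, y) mod 11. Record the zeros.
  x = 0: [0↦1, 1↦1, 2↦8, 3↦0, 4↦10, 5↦5, 6↦7, 7↦5, 8↦10, 9↦0, 10↦8]  zeros at y ∈ {3, 9}
  x = 1: [0↦0, 1↦0, 2↦7, 3↦10, 4↦9, 5↦4, 6↦6, 7↦4, 8↦9, 9↦10, 10↦7]  zeros at y ∈ {0, 1}
  x = 2: [0↦6, 1↦6, 2↦2, 3↦5, 4↦4, 5↦10, 6↦1, 7↦10, 8↦4, 9↦5, 10↦2]  zeros at y ∈ ∅
  x = 3: [0↦8, 1↦8, 2↦4, 3↦7, 4↦6, 5↦1, 6↦3, 7↦1, 8↦6, 9↦7, 10↦4]  zeros at y ∈ ∅
  x = 4: [0↦6, 1↦6, 2↦2, 3↦5, 4↦4, 5↦10, 6↦1, 7↦10, 8↦4, 9↦5, 10↦2]  zeros at y ∈ ∅
  x = 5: [0↦0, 1↦0, 2↦7, 3↦10, 4↦9, 5↦4, 6↦6, 7↦4, 8↦9, 9↦10, 10↦7]  zeros at y ∈ {0, 1}
  x = 6: [0↦1, 1↦1, 2↦8, 3↦0, 4↦10, 5↦5, 6↦7, 7↦5, 8↦10, 9↦0, 10↦8]  zeros at y ∈ {3, 9}
  x = 7: [0↦9, 1↦9, 2↦5, 3↦8, 4↦7, 5↦2, 6↦4, 7↦2, 8↦7, 9↦8, 10↦5]  zeros at y ∈ ∅
  x = 8: [0↦2, 1↦2, 2↦9, 3↦1, 4↦0, 5↦6, 6↦8, 7↦6, 8↦0, 9↦1, 10↦9]  zeros at y ∈ {4, 8}
  x = 9: [0↦2, 1↦2, 2↦9, 3↦1, 4↦0, 5↦6, 6↦8, 7↦6, 8↦0, 9↦1, 10↦9]  zeros at y ∈ {4, 8}
  x = 10: [0↦9, 1↦9, 2↦5, 3↦8, 4↦7, 5↦2, 6↦4, 7↦2, 8↦7, 9↦8, 10↦5]  zeros at y ∈ ∅
Collecting zeros: affine points = {(0, 3), (0, 9), (1, 0), (1, 1), (5, 0), (5, 1), (6, 3), (6, 9), (8, 4), (8, 8), (9, 4), (9, 8)}.
Total count |C(F_11)_aff| = 12.


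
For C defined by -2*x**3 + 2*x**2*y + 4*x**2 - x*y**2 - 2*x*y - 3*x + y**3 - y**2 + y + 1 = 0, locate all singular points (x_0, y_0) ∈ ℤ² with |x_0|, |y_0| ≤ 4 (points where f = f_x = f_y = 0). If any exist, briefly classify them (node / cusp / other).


Singular points: {(1, 1)}; classification: cusp.

Compute partial derivatives:
  f_x = -6*x**2 + 4*x*y + 8*x - y**2 - 2*y - 3.
  f_y = 2*x**2 - 2*x*y - 2*x + 3*y**2 - 2*y + 1.
Scan x_0 ∈ {−4, ..., 4}. For each x_0, f_y(x_0, y) is a polynomial in y; find its integer roots y ∈ {−4, ..., 4}, then test f_x and f at those candidates.
  x = -4: f_y(-4, y) = 3*y**2 + 6*y + 41; no integer root y with |y| ≤ 4.
  x = -3: f_y(-3, y) = 3*y**2 + 4*y + 25; no integer root y with |y| ≤ 4.
  x = -2: f_y(-2, y) = 3*y**2 + 2*y + 13; no integer root y with |y| ≤ 4.
  x = -1: f_y(-1, y) = 3*y**2 + 5; no integer root y with |y| ≤ 4.
  x = 0: f_y(0, y) = 3*y**2 - 2*y + 1; no integer root y with |y| ≤ 4.
  x = 1: f_y(1, y) = 3*y**2 - 4*y + 1; vanishes at y ∈ {1}. (1, 1): f_x = 0, f = 0 — SINGULAR.
  x = 2: f_y(2, y) = 3*y**2 - 6*y + 5; no integer root y with |y| ≤ 4.
  x = 3: f_y(3, y) = 3*y**2 - 8*y + 13; no integer root y with |y| ≤ 4.
  x = 4: f_y(4, y) = 3*y**2 - 10*y + 25; no integer root y with |y| ≤ 4.
Only singular point on the grid: (1, 1).
Classify: substitute x = 1 + u, y = 1 + v and expand: f = -2*u**3 + 2*u**2*v - u*v**2 + v**3 + v**2.
No constant or linear terms (consistent with a singular point). Quadratic part: v**2. Cubic part: -2*u**3 + 2*u**2*v - u*v**2 + v**3.
The quadratic part v**2 is a perfect square, so there is a single (double) tangent line v = 0, i.e. y = 1. Restricting the cubic part to that line (v = 0) leaves -2*u**3 ≠ 0, so f is not divisible by v and the branch is v² ≈ 2*u**3 to lowest order — this is a cusp.
Classification: cusp.


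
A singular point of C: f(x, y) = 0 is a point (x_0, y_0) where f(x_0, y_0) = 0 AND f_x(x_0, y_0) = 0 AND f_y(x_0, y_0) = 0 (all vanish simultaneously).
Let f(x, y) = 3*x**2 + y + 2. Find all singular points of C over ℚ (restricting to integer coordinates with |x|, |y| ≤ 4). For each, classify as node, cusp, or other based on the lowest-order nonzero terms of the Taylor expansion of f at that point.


No singular points in the scanned grid; C is smooth there.

Compute partial derivatives:
  f_x = 6*x.
  f_y = 1.
f_y = 1 is a nonzero constant, so f_y never vanishes: no point (x, y) can satisfy f = f_x = f_y = 0. In particular no (x, y) ∈ {−4, ..., 4}² is singular; the curve is smooth.


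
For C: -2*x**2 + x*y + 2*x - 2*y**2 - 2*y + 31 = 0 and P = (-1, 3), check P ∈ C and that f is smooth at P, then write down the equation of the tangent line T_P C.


Tangent line at P: 9*x - 15*y + 54 = 0.

Step 1: f(-1, 3) = 0, so P lies on C.
Step 2: partial derivatives
  f_x(x, y) = -4*x + y + 2, f_y(x, y) = x - 4*y - 2.
  f_x(P) = 9, f_y(P) = -15 (gradient nonzero, so P is smooth).
Step 3: tangent line at P: 9·(x − -1) + -15·(y − 3) = 0.
Expanding: 9*x - 15*y + 54 = 0.


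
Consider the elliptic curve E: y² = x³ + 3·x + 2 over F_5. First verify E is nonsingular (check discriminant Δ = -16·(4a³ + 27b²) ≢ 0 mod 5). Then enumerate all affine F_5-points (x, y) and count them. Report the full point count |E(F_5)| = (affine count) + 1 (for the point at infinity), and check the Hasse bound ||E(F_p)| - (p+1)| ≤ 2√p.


Affine points = {(1, 1), (1, 4), (2, 1), (2, 4)}; affine count = 4; |E(F_5)| = 5.

Discriminant check: Δ ∝ 4a³ + 27b² = 4·3³ + 27·2² = 4·27 + 27·4 ≡ 1 (mod 5). Nonzero ⇒ E is nonsingular.
For each x ∈ F_5, compute rhs = x³ + 3·x + 2 mod 5, then count y ∈ F_5 with y² ≡ rhs.
  x = 0: rhs = 2, matching y values: none (0 points).
  x = 1: rhs = 1, matching y values: 1, 4 (2 points).
  x = 2: rhs = 1, matching y values: 1, 4 (2 points).
  x = 3: rhs = 3, matching y values: none (0 points).
  x = 4: rhs = 3, matching y values: none (0 points).
Total affine count: 4.
Full point count |E(F_5)| = 4 + 1 = 5.
Hasse bound: |5 − (5+1)| = |-1| = 1 ≤ 2√5 ≈ 4.4721 ✓.


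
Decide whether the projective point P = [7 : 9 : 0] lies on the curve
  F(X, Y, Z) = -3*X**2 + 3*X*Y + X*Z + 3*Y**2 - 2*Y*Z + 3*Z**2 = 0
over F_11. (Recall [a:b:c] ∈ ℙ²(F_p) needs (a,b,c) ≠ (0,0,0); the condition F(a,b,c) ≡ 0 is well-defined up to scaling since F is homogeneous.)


F(7,9,0) ≡ 10 (mod 11); P is NOT on the curve.

Evaluate F(7, 9, 0) term-by-term (mod 11).
  -3*X**2 ↦ -3·49·1·1 = -147
  3*X*Y ↦ 3·7·9·1 = 189
  X*Z ↦ 1·7·1·0 = 0
  3*Y**2 ↦ 3·1·81·1 = 243
  -2*Y*Z ↦ -2·1·9·0 = 0
  3*Z**2 ↦ 3·1·1·0 = 0
Sum: F(7, 9, 0) = (-147) + (189) + (0) + (243) + (0) + (0) = 285.
Reducing mod 11: 285 ≡ 10 (mod 11).
Since F(a, b, c) ≡ 10 ≠ 0 (mod 11), P does NOT lie on the curve.


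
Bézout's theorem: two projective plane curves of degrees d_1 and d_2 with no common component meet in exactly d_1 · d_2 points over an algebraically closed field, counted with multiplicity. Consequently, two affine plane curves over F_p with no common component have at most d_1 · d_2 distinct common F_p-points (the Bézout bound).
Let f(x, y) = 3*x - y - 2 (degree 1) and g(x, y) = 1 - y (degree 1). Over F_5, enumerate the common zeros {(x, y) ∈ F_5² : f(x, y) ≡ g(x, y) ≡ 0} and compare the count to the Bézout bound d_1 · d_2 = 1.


Common zeros: {(1, 1)}; count = 1; Bézout bound = 1.

deg(f) = 1, deg(g) = 1, so Bézout bound = 1.
Scan x ∈ F_5. For each x, list the y ∈ F_5 with f(x, y) ≡ 0 and those with g(x, y) ≡ 0 (mod 5); the common zeros in that column are the intersection.
  x = 0: f ≡ 0 at y ∈ {3}; g ≡ 0 at y ∈ {1}; common: ∅.
  x = 1: f ≡ 0 at y ∈ {1}; g ≡ 0 at y ∈ {1}; common: {1}.
  x = 2: f ≡ 0 at y ∈ {4}; g ≡ 0 at y ∈ {1}; common: ∅.
  x = 3: f ≡ 0 at y ∈ {2}; g ≡ 0 at y ∈ {1}; common: ∅.
  x = 4: f ≡ 0 at y ∈ {0}; g ≡ 0 at y ∈ {1}; common: ∅.
Collecting: common zeros = {(1, 1)}, so the count is 1.
Comparison with the Bézout bound: 1 ≤ 1 = deg(f)·deg(g), as expected for curves with no common component (the bound is attained).


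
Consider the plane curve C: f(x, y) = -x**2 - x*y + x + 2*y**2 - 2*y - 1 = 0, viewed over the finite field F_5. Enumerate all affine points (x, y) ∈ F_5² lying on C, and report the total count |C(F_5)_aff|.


Affine F_5-points: {(2, 1), (3, 1), (3, 4), (4, 4)}; count = 4.

For each of the 25 pairs (x, y) ∈ F_5², evaluate f(x, y) mod 5. Record the zeros.
  x = 0: [0↦4, 1↦4, 2↦3, 3↦1, 4↦3]  zeros at y ∈ ∅
  x = 1: [0↦4, 1↦3, 2↦1, 3↦3, 4↦4]  zeros at y ∈ ∅
  x = 2: [0↦2, 1↦0, 2↦2, 3↦3, 4↦3]  zeros at y ∈ {1}
  x = 3: [0↦3, 1↦0, 2↦1, 3↦1, 4↦0]  zeros at y ∈ {1, 4}
  x = 4: [0↦2, 1↦3, 2↦3, 3↦2, 4↦0]  zeros at y ∈ {4}
Collecting zeros: affine points = {(2, 1), (3, 1), (3, 4), (4, 4)}.
Total count |C(F_5)_aff| = 4.


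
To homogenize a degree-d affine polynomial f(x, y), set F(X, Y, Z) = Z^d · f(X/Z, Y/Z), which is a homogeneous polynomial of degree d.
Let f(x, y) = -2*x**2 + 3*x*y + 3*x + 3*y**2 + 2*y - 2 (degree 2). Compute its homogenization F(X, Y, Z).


F(X, Y, Z) = -2*X**2 + 3*X*Y + 3*X*Z + 3*Y**2 + 2*Y*Z - 2*Z**2

deg(f) = 2.
Substitute x = X/Z, y = Y/Z into f, then multiply by Z^2.
  monomial -2·x^2·y^0 ↦ -2·X^2·Y^0·Z^0.
  monomial 3·x^1·y^1 ↦ 3·X^1·Y^1·Z^0.
  monomial 3·x^1·y^0 ↦ 3·X^1·Y^0·Z^1.
  monomial 3·x^0·y^2 ↦ 3·X^0·Y^2·Z^0.
  monomial 2·x^0·y^1 ↦ 2·X^0·Y^1·Z^1.
  monomial -2·x^0·y^0 ↦ -2·X^0·Y^0·Z^2.
Collecting: F(X, Y, Z) = -2*X**2 + 3*X*Y + 3*X*Z + 3*Y**2 + 2*Y*Z - 2*Z**2.


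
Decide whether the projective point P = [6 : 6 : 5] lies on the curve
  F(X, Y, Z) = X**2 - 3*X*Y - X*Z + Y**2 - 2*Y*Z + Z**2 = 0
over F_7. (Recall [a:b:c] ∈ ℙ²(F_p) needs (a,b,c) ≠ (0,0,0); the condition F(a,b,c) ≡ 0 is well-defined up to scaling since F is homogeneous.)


F(6,6,5) ≡ 4 (mod 7); P is NOT on the curve.

Evaluate F(6, 6, 5) term-by-term (mod 7).
  X**2 ↦ 1·36·1·1 = 36
  -3*X*Y ↦ -3·6·6·1 = -108
  -X*Z ↦ -1·6·1·5 = -30
  Y**2 ↦ 1·1·36·1 = 36
  -2*Y*Z ↦ -2·1·6·5 = -60
  Z**2 ↦ 1·1·1·25 = 25
Sum: F(6, 6, 5) = (36) + (-108) + (-30) + (36) + (-60) + (25) = -101.
Reducing mod 7: -101 ≡ 4 (mod 7).
Since F(a, b, c) ≡ 4 ≠ 0 (mod 7), P does NOT lie on the curve.


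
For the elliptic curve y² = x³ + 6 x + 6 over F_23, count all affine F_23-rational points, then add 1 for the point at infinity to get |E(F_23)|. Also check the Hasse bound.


Affine points = {(0, 11), (0, 12), (1, 6), (1, 17), (2, 7), (2, 16), (4, 5), (4, 18), (5, 0), (7, 0), (10, 10), (10, 13), (11, 0), (12, 9), (12, 14), (13, 2), (13, 21), (16, 9), (16, 14), (18, 9), (18, 14), (21, 3), (21, 20)}; affine count = 23; |E(F_23)| = 24.

Discriminant check: Δ ∝ 4a³ + 27b² = 4·6³ + 27·6² = 4·216 + 27·36 ≡ 19 (mod 23). Nonzero ⇒ E is nonsingular.
For each x ∈ F_23, compute rhs = x³ + 6·x + 6 mod 23, then count y ∈ F_23 with y² ≡ rhs.
  x = 0: rhs = 6, matching y values: 11, 12 (2 points).
  x = 1: rhs = 13, matching y values: 6, 17 (2 points).
  x = 2: rhs = 3, matching y values: 7, 16 (2 points).
  x = 3: rhs = 5, matching y values: none (0 points).
  x = 4: rhs = 2, matching y values: 5, 18 (2 points).
  x = 5: rhs = 0, matching y values: 0 (1 points).
  x = 6: rhs = 5, matching y values: none (0 points).
  x = 7: rhs = 0, matching y values: 0 (1 points).
  x = 8: rhs = 14, matching y values: none (0 points).
  x = 9: rhs = 7, matching y values: none (0 points).
  x = 10: rhs = 8, matching y values: 10, 13 (2 points).
  x = 11: rhs = 0, matching y values: 0 (1 points).
  x = 12: rhs = 12, matching y values: 9, 14 (2 points).
  x = 13: rhs = 4, matching y values: 2, 21 (2 points).
  x = 14: rhs = 5, matching y values: none (0 points).
  x = 15: rhs = 21, matching y values: none (0 points).
  x = 16: rhs = 12, matching y values: 9, 14 (2 points).
  x = 17: rhs = 7, matching y values: none (0 points).
  x = 18: rhs = 12, matching y values: 9, 14 (2 points).
  x = 19: rhs = 10, matching y values: none (0 points).
  x = 20: rhs = 7, matching y values: none (0 points).
  x = 21: rhs = 9, matching y values: 3, 20 (2 points).
  x = 22: rhs = 22, matching y values: none (0 points).
Total affine count: 23.
Full point count |E(F_23)| = 23 + 1 = 24.
Hasse bound: |24 − (23+1)| = |0| = 0 ≤ 2√23 ≈ 9.5917 ✓.


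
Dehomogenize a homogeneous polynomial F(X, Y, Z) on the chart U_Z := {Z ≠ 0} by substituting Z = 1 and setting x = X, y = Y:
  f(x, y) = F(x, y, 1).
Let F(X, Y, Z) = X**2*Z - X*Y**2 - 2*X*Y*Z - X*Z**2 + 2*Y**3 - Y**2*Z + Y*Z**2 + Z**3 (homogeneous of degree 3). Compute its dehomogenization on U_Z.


f(x, y) = x**2 - x*y**2 - 2*x*y - x + 2*y**3 - y**2 + y + 1

On U_Z we set Z = 1. Each monomial c·X^i·Y^j·Z^k in F becomes c·x^i·y^j·1^k = c·x^i·y^j.
Substituting Z = 1: F(X, Y, 1) = x**2 - x*y**2 - 2*x*y - x + 2*y**3 - y**2 + y + 1.
Note: deg(f) ≤ deg(F) = 3; strict inequality happens when F is divisible by Z (lost terms).


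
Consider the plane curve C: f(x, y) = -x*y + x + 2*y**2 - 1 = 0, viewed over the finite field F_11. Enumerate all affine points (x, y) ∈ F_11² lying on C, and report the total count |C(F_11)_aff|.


Affine F_11-points: {(1, 0), (1, 6), (3, 3), (3, 4), (4, 5), (4, 8), (5, 9), (5, 10), (7, 2), (7, 7)}; count = 10.

For each of the 121 pairs (x, y) ∈ F_11², evaluate f(x, y) mod 11. Record the zeros.
  x = 0: [0↦10, 1↦1, 2↦7, 3↦6, 4↦9, 5↦5, 6↦5, 7↦9, 8↦6, 9↦7, 10↦1]  zeros at y ∈ ∅
  x = 1: [0↦0, 1↦1, 2↦6, 3↦4, 4↦6, 5↦1, 6↦0, 7↦3, 8↦10, 9↦10, 10↦3]  zeros at y ∈ {0, 6}
  x = 2: [0↦1, 1↦1, 2↦5, 3↦2, 4↦3, 5↦8, 6↦6, 7↦8, 8↦3, 9↦2, 10↦5]  zeros at y ∈ ∅
  x = 3: [0↦2, 1↦1, 2↦4, 3↦0, 4↦0, 5↦4, 6↦1, 7↦2, 8↦7, 9↦5, 10↦7]  zeros at y ∈ {3, 4}
  x = 4: [0↦3, 1↦1, 2↦3, 3↦9, 4↦8, 5↦0, 6↦7, 7↦7, 8↦0, 9↦8, 10↦9]  zeros at y ∈ {5, 8}
  x = 5: [0↦4, 1↦1, 2↦2, 3↦7, 4↦5, 5↦7, 6↦2, 7↦1, 8↦4, 9↦0, 10↦0]  zeros at y ∈ {9, 10}
  x = 6: [0↦5, 1↦1, 2↦1, 3↦5, 4↦2, 5↦3, 6↦8, 7↦6, 8↦8, 9↦3, 10↦2]  zeros at y ∈ ∅
  x = 7: [0↦6, 1↦1, 2↦0, 3↦3, 4↦10, 5↦10, 6↦3, 7↦0, 8↦1, 9↦6, 10↦4]  zeros at y ∈ {2, 7}
  x = 8: [0↦7, 1↦1, 2↦10, 3↦1, 4↦7, 5↦6, 6↦9, 7↦5, 8↦5, 9↦9, 10↦6]  zeros at y ∈ ∅
  x = 9: [0↦8, 1↦1, 2↦9, 3↦10, 4↦4, 5↦2, 6↦4, 7↦10, 8↦9, 9↦1, 10↦8]  zeros at y ∈ ∅
  x = 10: [0↦9, 1↦1, 2↦8, 3↦8, 4↦1, 5↦9, 6↦10, 7↦4, 8↦2, 9↦4, 10↦10]  zeros at y ∈ ∅
Collecting zeros: affine points = {(1, 0), (1, 6), (3, 3), (3, 4), (4, 5), (4, 8), (5, 9), (5, 10), (7, 2), (7, 7)}.
Total count |C(F_11)_aff| = 10.


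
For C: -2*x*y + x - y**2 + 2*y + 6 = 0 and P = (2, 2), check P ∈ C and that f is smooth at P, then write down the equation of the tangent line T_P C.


Tangent line at P: -3*x - 6*y + 18 = 0.

Step 1: f(2, 2) = 0, so P lies on C.
Step 2: partial derivatives
  f_x(x, y) = 1 - 2*y, f_y(x, y) = -2*x - 2*y + 2.
  f_x(P) = -3, f_y(P) = -6 (gradient nonzero, so P is smooth).
Step 3: tangent line at P: -3·(x − 2) + -6·(y − 2) = 0.
Expanding: -3*x - 6*y + 18 = 0.


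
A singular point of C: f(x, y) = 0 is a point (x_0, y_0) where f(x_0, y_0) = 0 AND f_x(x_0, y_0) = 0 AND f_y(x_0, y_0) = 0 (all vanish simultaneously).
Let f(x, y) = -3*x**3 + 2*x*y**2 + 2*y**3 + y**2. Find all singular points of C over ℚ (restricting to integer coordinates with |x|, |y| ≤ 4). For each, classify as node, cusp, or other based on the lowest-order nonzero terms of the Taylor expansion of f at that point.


Singular points: {(0, 0)}; classification: cusp.

Compute partial derivatives:
  f_x = -9*x**2 + 2*y**2.
  f_y = 4*x*y + 6*y**2 + 2*y.
Scan x_0 ∈ {−4, ..., 4}. For each x_0, f_y(x_0, y) is a polynomial in y; find its integer roots y ∈ {−4, ..., 4}, then test f_x and f at those candidates.
  x = -4: f_y(-4, y) = 6*y**2 - 14*y; vanishes at y ∈ {0}. (-4, 0): f_x = -144 ≠ 0.
  x = -3: f_y(-3, y) = 6*y**2 - 10*y; vanishes at y ∈ {0}. (-3, 0): f_x = -81 ≠ 0.
  x = -2: f_y(-2, y) = 6*y**2 - 6*y; vanishes at y ∈ {0, 1}. (-2, 0): f_x = -36 ≠ 0; (-2, 1): f_x = -34 ≠ 0.
  x = -1: f_y(-1, y) = 6*y**2 - 2*y; vanishes at y ∈ {0}. (-1, 0): f_x = -9 ≠ 0.
  x = 0: f_y(0, y) = 6*y**2 + 2*y; vanishes at y ∈ {0}. (0, 0): f_x = 0, f = 0 — SINGULAR.
  x = 1: f_y(1, y) = 6*y**2 + 6*y; vanishes at y ∈ {-1, 0}. (1, -1): f_x = -7 ≠ 0; (1, 0): f_x = -9 ≠ 0.
  x = 2: f_y(2, y) = 6*y**2 + 10*y; vanishes at y ∈ {0}. (2, 0): f_x = -36 ≠ 0.
  x = 3: f_y(3, y) = 6*y**2 + 14*y; vanishes at y ∈ {0}. (3, 0): f_x = -81 ≠ 0.
  x = 4: f_y(4, y) = 6*y**2 + 18*y; vanishes at y ∈ {-3, 0}. (4, -3): f_x = -126 ≠ 0; (4, 0): f_x = -144 ≠ 0.
Only singular point on the grid: (0, 0).
Classify: substitute x = 0 + u, y = 0 + v and expand: f = -3*u**3 + 2*u*v**2 + 2*v**3 + v**2.
No constant or linear terms (consistent with a singular point). Quadratic part: v**2. Cubic part: -3*u**3 + 2*u*v**2 + 2*v**3.
The quadratic part v**2 is a perfect square, so there is a single (double) tangent line v = 0, i.e. y = 0. Restricting the cubic part to that line (v = 0) leaves -3*u**3 ≠ 0, so f is not divisible by v and the branch is v² ≈ 3*u**3 to lowest order — this is a cusp.
Classification: cusp.


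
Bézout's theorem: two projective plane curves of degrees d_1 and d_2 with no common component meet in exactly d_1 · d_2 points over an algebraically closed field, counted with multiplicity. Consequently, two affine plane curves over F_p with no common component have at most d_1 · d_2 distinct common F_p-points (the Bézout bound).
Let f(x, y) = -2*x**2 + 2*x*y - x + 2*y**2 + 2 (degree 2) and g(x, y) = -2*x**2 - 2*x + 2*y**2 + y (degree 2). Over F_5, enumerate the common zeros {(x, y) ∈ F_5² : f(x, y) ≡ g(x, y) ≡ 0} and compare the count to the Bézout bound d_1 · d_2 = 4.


Common zeros: {(0, 2), (4, 2)}; count = 2; Bézout bound = 4.

deg(f) = 2, deg(g) = 2, so Bézout bound = 4.
Scan x ∈ F_5. For each x, list the y ∈ F_5 with f(x, y) ≡ 0 and those with g(x, y) ≡ 0 (mod 5); the common zeros in that column are the intersection.
  x = 0: f ≡ 0 at y ∈ {2, 3}; g ≡ 0 at y ∈ {0, 2}; common: {2}.
  x = 1: f ≡ 0 at y ∈ ∅; g ≡ 0 at y ∈ ∅; common: ∅.
  x = 2: f ≡ 0 at y ∈ {4}; g ≡ 0 at y ∈ ∅; common: ∅.
  x = 3: f ≡ 0 at y ∈ ∅; g ≡ 0 at y ∈ ∅; common: ∅.
  x = 4: f ≡ 0 at y ∈ {2, 4}; g ≡ 0 at y ∈ {0, 2}; common: {2}.
Collecting: common zeros = {(0, 2), (4, 2)}, so the count is 2.
Comparison with the Bézout bound: 2 ≤ 4 = deg(f)·deg(g), as expected for curves with no common component (the affine F_5-count falls short of the bound because intersections may lie at infinity, over extension fields, or carry multiplicity).


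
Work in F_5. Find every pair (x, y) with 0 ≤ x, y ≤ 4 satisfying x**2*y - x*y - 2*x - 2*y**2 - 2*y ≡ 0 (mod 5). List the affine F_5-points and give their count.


Affine F_5-points: {(0, 0), (0, 4), (4, 1), (4, 4)}; count = 4.

For each of the 25 pairs (x, y) ∈ F_5², evaluate f(x, y) mod 5. Record the zeros.
  x = 0: [0↦0, 1↦1, 2↦3, 3↦1, 4↦0]  zeros at y ∈ {0, 4}
  x = 1: [0↦3, 1↦4, 2↦1, 3↦4, 4↦3]  zeros at y ∈ ∅
  x = 2: [0↦1, 1↦4, 2↦3, 3↦3, 4↦4]  zeros at y ∈ ∅
  x = 3: [0↦4, 1↦1, 2↦4, 3↦3, 4↦3]  zeros at y ∈ ∅
  x = 4: [0↦2, 1↦0, 2↦4, 3↦4, 4↦0]  zeros at y ∈ {1, 4}
Collecting zeros: affine points = {(0, 0), (0, 4), (4, 1), (4, 4)}.
Total count |C(F_5)_aff| = 4.


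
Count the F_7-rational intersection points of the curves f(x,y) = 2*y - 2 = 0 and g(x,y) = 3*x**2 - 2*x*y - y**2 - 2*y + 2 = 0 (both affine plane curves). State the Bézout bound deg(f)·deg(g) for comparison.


Common zeros: {(1, 1), (2, 1)}; count = 2; Bézout bound = 2.

deg(f) = 1, deg(g) = 2, so Bézout bound = 2.
Scan x ∈ F_7. For each x, list the y ∈ F_7 with f(x, y) ≡ 0 and those with g(x, y) ≡ 0 (mod 7); the common zeros in that column are the intersection.
  x = 0: f ≡ 0 at y ∈ {1}; g ≡ 0 at y ∈ ∅; common: ∅.
  x = 1: f ≡ 0 at y ∈ {1}; g ≡ 0 at y ∈ {1, 2}; common: {1}.
  x = 2: f ≡ 0 at y ∈ {1}; g ≡ 0 at y ∈ {0, 1}; common: {1}.
  x = 3: f ≡ 0 at y ∈ {1}; g ≡ 0 at y ∈ ∅; common: ∅.
  x = 4: f ≡ 0 at y ∈ {1}; g ≡ 0 at y ∈ ∅; common: ∅.
  x = 5: f ≡ 0 at y ∈ {1}; g ≡ 0 at y ∈ {0, 2}; common: ∅.
  x = 6: f ≡ 0 at y ∈ {1}; g ≡ 0 at y ∈ ∅; common: ∅.
Collecting: common zeros = {(1, 1), (2, 1)}, so the count is 2.
Comparison with the Bézout bound: 2 ≤ 2 = deg(f)·deg(g), as expected for curves with no common component (the bound is attained).


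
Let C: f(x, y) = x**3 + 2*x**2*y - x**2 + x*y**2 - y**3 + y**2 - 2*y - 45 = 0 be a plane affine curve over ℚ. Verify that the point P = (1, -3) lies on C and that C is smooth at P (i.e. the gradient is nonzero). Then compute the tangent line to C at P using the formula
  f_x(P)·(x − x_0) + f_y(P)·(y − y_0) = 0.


Tangent line at P: -2*x - 39*y - 115 = 0.

Step 1: f(1, -3) = 0, so P lies on C.
Step 2: partial derivatives
  f_x(x, y) = 3*x**2 + 4*x*y - 2*x + y**2, f_y(x, y) = 2*x**2 + 2*x*y - 3*y**2 + 2*y - 2.
  f_x(P) = -2, f_y(P) = -39 (gradient nonzero, so P is smooth).
Step 3: tangent line at P: -2·(x − 1) + -39·(y − -3) = 0.
Expanding: -2*x - 39*y - 115 = 0.


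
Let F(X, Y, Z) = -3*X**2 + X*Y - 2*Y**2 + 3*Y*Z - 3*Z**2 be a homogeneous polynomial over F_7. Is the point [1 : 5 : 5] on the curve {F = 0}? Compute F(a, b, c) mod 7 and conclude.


F(1,5,5) ≡ 1 (mod 7); P is NOT on the curve.

Evaluate F(1, 5, 5) term-by-term (mod 7).
  -3*X**2 ↦ -3·1·1·1 = -3
  X*Y ↦ 1·1·5·1 = 5
  -2*Y**2 ↦ -2·1·25·1 = -50
  3*Y*Z ↦ 3·1·5·5 = 75
  -3*Z**2 ↦ -3·1·1·25 = -75
Sum: F(1, 5, 5) = (-3) + (5) + (-50) + (75) + (-75) = -48.
Reducing mod 7: -48 ≡ 1 (mod 7).
Since F(a, b, c) ≡ 1 ≠ 0 (mod 7), P does NOT lie on the curve.


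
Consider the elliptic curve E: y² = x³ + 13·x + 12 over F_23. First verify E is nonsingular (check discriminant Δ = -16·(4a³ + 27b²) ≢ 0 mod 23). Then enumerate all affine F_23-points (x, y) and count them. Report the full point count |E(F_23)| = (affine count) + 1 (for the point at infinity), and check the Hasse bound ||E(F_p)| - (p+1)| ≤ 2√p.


Affine points = {(0, 9), (0, 14), (1, 7), (1, 16), (2, 0), (3, 3), (3, 20), (4, 6), (4, 17), (5, 8), (5, 15), (7, 3), (7, 20), (13, 3), (13, 20), (18, 11), (18, 12), (21, 1), (21, 22)}; affine count = 19; |E(F_23)| = 20.

Discriminant check: Δ ∝ 4a³ + 27b² = 4·13³ + 27·12² = 4·2197 + 27·144 ≡ 3 (mod 23). Nonzero ⇒ E is nonsingular.
For each x ∈ F_23, compute rhs = x³ + 13·x + 12 mod 23, then count y ∈ F_23 with y² ≡ rhs.
  x = 0: rhs = 12, matching y values: 9, 14 (2 points).
  x = 1: rhs = 3, matching y values: 7, 16 (2 points).
  x = 2: rhs = 0, matching y values: 0 (1 points).
  x = 3: rhs = 9, matching y values: 3, 20 (2 points).
  x = 4: rhs = 13, matching y values: 6, 17 (2 points).
  x = 5: rhs = 18, matching y values: 8, 15 (2 points).
  x = 6: rhs = 7, matching y values: none (0 points).
  x = 7: rhs = 9, matching y values: 3, 20 (2 points).
  x = 8: rhs = 7, matching y values: none (0 points).
  x = 9: rhs = 7, matching y values: none (0 points).
  x = 10: rhs = 15, matching y values: none (0 points).
  x = 11: rhs = 14, matching y values: none (0 points).
  x = 12: rhs = 10, matching y values: none (0 points).
  x = 13: rhs = 9, matching y values: 3, 20 (2 points).
  x = 14: rhs = 17, matching y values: none (0 points).
  x = 15: rhs = 17, matching y values: none (0 points).
  x = 16: rhs = 15, matching y values: none (0 points).
  x = 17: rhs = 17, matching y values: none (0 points).
  x = 18: rhs = 6, matching y values: 11, 12 (2 points).
  x = 19: rhs = 11, matching y values: none (0 points).
  x = 20: rhs = 15, matching y values: none (0 points).
  x = 21: rhs = 1, matching y values: 1, 22 (2 points).
  x = 22: rhs = 21, matching y values: none (0 points).
Total affine count: 19.
Full point count |E(F_23)| = 19 + 1 = 20.
Hasse bound: |20 − (23+1)| = |-4| = 4 ≤ 2√23 ≈ 9.5917 ✓.


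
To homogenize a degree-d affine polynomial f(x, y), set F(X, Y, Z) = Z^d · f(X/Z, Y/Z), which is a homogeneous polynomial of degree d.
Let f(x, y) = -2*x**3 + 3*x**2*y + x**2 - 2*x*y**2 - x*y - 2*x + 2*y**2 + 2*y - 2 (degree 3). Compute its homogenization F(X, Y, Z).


F(X, Y, Z) = -2*X**3 + 3*X**2*Y + X**2*Z - 2*X*Y**2 - X*Y*Z - 2*X*Z**2 + 2*Y**2*Z + 2*Y*Z**2 - 2*Z**3

deg(f) = 3.
Substitute x = X/Z, y = Y/Z into f, then multiply by Z^3.
  monomial -2·x^3·y^0 ↦ -2·X^3·Y^0·Z^0.
  monomial 3·x^2·y^1 ↦ 3·X^2·Y^1·Z^0.
  monomial 1·x^2·y^0 ↦ 1·X^2·Y^0·Z^1.
  monomial -2·x^1·y^2 ↦ -2·X^1·Y^2·Z^0.
  monomial -1·x^1·y^1 ↦ -1·X^1·Y^1·Z^1.
  monomial -2·x^1·y^0 ↦ -2·X^1·Y^0·Z^2.
  monomial 2·x^0·y^2 ↦ 2·X^0·Y^2·Z^1.
  monomial 2·x^0·y^1 ↦ 2·X^0·Y^1·Z^2.
  monomial -2·x^0·y^0 ↦ -2·X^0·Y^0·Z^3.
Collecting: F(X, Y, Z) = -2*X**3 + 3*X**2*Y + X**2*Z - 2*X*Y**2 - X*Y*Z - 2*X*Z**2 + 2*Y**2*Z + 2*Y*Z**2 - 2*Z**3.


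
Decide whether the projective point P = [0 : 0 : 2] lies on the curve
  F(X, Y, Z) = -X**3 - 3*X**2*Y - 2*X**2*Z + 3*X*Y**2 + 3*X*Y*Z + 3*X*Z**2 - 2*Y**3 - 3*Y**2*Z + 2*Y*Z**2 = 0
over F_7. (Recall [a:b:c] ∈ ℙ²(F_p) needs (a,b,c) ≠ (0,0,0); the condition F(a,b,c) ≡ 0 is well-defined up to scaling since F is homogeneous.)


F(0,0,2) ≡ 0 (mod 7); P is on the curve.

Evaluate F(0, 0, 2) term-by-term (mod 7).
  -X**3 ↦ -1·0·1·1 = 0
  -3*X**2*Y ↦ -3·0·0·1 = 0
  -2*X**2*Z ↦ -2·0·1·2 = 0
  3*X*Y**2 ↦ 3·0·0·1 = 0
  3*X*Y*Z ↦ 3·0·0·2 = 0
  3*X*Z**2 ↦ 3·0·1·4 = 0
  -2*Y**3 ↦ -2·1·0·1 = 0
  -3*Y**2*Z ↦ -3·1·0·2 = 0
  2*Y*Z**2 ↦ 2·1·0·4 = 0
Sum: F(0, 0, 2) = (0) + (0) + (0) + (0) + (0) + (0) + (0) + (0) + (0) = 0.
Reducing mod 7: 0 ≡ 0 (mod 7).
Since F(a, b, c) ≡ 0 (mod 7), P lies on the curve.


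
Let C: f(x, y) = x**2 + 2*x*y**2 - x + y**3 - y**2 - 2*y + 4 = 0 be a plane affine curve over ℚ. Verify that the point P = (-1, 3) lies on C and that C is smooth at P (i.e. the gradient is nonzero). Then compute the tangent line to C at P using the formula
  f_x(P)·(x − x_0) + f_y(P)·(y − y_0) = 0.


Tangent line at P: 15*x + 7*y - 6 = 0.

Step 1: f(-1, 3) = 0, so P lies on C.
Step 2: partial derivatives
  f_x(x, y) = 2*x + 2*y**2 - 1, f_y(x, y) = 4*x*y + 3*y**2 - 2*y - 2.
  f_x(P) = 15, f_y(P) = 7 (gradient nonzero, so P is smooth).
Step 3: tangent line at P: 15·(x − -1) + 7·(y − 3) = 0.
Expanding: 15*x + 7*y - 6 = 0.
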